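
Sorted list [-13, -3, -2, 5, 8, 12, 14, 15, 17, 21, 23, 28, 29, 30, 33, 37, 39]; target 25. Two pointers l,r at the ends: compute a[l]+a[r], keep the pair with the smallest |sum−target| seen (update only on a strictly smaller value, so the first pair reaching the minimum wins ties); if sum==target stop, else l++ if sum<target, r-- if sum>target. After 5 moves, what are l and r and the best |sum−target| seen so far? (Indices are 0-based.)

[0,16] -13+39=26 d=1 * → r--
[0,15] -13+37=24 d=1 → l++
[1,15] -3+37=34 d=9 → r--
[1,14] -3+33=30 d=5 → r--
[1,13] -3+30=27 d=2 → r--

l=1, r=12, best |Δ|=1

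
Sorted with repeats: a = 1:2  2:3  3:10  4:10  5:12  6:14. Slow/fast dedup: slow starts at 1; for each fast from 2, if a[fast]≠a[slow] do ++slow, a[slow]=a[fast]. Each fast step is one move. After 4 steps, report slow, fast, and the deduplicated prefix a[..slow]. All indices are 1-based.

slow=4, fast=6, prefix=[2, 3, 10, 12]

(s=1,f=2) a[fast]=3≠a[slow]=2 write a[2]=3 → slow++,fast++
(s=2,f=3) a[fast]=10≠a[slow]=3 write a[3]=10 → slow++,fast++
(s=3,f=4) a[fast]=10=a[slow] dup → fast++
(s=3,f=5) a[fast]=12≠a[slow]=10 write a[4]=12 → slow++,fast++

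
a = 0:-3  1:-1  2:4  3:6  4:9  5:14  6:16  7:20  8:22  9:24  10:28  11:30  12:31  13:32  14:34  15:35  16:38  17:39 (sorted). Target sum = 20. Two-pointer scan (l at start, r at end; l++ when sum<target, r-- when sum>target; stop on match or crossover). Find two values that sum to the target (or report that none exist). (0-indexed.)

(4, 16)

[0,17] -3+39=36 >20 → r--
[0,16] -3+38=35 >20 → r--
[0,15] -3+35=32 >20 → r--
[0,14] -3+34=31 >20 → r--
[0,13] -3+32=29 >20 → r--
[0,12] -3+31=28 >20 → r--
[0,11] -3+30=27 >20 → r--
[0,10] -3+28=25 >20 → r--
[0,9] -3+24=21 >20 → r--
[0,8] -3+22=19 <20 → l++
[1,8] -1+22=21 >20 → r--
[1,7] -1+20=19 <20 → l++
[2,7] 4+20=24 >20 → r--
[2,6] 4+16=20 → found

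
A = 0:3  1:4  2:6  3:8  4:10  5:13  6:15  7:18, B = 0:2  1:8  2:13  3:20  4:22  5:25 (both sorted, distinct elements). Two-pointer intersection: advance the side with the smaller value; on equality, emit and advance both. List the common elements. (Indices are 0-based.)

intersection = [8, 13]

i=0 j=0: 3>2, j++
i=0 j=1: 3<8, i++
i=1 j=1: 4<8, i++
i=2 j=1: 6<8, i++
i=3 j=1: 8==8 emit, i++,j++
i=4 j=2: 10<13, i++
i=5 j=2: 13==13 emit, i++,j++
i=6 j=3: 15<20, i++
i=7 j=3: 18<20, i++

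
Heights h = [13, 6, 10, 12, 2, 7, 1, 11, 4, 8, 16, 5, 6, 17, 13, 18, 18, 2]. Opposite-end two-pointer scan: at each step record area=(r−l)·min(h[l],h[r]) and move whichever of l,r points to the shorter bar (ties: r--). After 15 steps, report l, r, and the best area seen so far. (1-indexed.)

l=1 r=18: min(13,2)*17=34 best=34 *, r--
l=1 r=17: min(13,18)*16=208 best=208 *, l++
l=2 r=17: min(6,18)*15=90 best=208, l++
l=3 r=17: min(10,18)*14=140 best=208, l++
l=4 r=17: min(12,18)*13=156 best=208, l++
l=5 r=17: min(2,18)*12=24 best=208, l++
l=6 r=17: min(7,18)*11=77 best=208, l++
l=7 r=17: min(1,18)*10=10 best=208, l++
l=8 r=17: min(11,18)*9=99 best=208, l++
l=9 r=17: min(4,18)*8=32 best=208, l++
l=10 r=17: min(8,18)*7=56 best=208, l++
l=11 r=17: min(16,18)*6=96 best=208, l++
l=12 r=17: min(5,18)*5=25 best=208, l++
l=13 r=17: min(6,18)*4=24 best=208, l++
l=14 r=17: min(17,18)*3=51 best=208, l++

l=15, r=17, best area=208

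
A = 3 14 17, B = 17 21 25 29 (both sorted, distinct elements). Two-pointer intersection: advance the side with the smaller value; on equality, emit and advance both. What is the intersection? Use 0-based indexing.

[i=0,j=0] 3<17 → i++
[i=1,j=0] 14<17 → i++
[i=2,j=0] 17==17 emit → i++,j++

intersection = [17]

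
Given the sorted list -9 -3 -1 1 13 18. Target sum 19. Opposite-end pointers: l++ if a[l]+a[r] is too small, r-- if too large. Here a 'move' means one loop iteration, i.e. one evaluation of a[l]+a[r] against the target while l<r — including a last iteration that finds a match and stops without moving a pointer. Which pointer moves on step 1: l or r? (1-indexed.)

l

[1,6] -9+18=9 <19 → l++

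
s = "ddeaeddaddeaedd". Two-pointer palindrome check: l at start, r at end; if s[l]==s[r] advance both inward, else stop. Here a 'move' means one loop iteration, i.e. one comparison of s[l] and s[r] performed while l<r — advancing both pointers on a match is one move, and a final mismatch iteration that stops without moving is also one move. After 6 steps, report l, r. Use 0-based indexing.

l=6, r=8

[0,14] 'd'=='d' → l++,r--
[1,13] 'd'=='d' → l++,r--
[2,12] 'e'=='e' → l++,r--
[3,11] 'a'=='a' → l++,r--
[4,10] 'e'=='e' → l++,r--
[5,9] 'd'=='d' → l++,r--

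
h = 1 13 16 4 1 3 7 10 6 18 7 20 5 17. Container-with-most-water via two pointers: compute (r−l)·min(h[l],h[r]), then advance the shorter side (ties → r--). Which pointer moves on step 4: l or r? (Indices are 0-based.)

l

[0,13] min(1,17)*13=13 best=13 * → l++
[1,13] min(13,17)*12=156 best=156 * → l++
[2,13] min(16,17)*11=176 best=176 * → l++
[3,13] min(4,17)*10=40 best=176 → l++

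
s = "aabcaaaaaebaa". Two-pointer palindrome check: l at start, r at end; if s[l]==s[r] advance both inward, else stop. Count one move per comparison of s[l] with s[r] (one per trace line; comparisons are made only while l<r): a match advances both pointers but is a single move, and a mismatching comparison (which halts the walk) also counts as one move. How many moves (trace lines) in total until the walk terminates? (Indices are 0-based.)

l=0 r=12: 'a'=='a', l++,r--
l=1 r=11: 'a'=='a', l++,r--
l=2 r=10: 'b'=='b', l++,r--
l=3 r=9: 'c'!='e', stop

4 moves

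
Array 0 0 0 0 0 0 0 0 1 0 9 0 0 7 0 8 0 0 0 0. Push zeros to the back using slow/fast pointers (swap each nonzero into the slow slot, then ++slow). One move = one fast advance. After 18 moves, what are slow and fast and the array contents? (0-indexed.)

(s=0,f=0) a[fast]=0 → fast++
(s=0,f=1) a[fast]=0 → fast++
(s=0,f=2) a[fast]=0 → fast++
(s=0,f=3) a[fast]=0 → fast++
(s=0,f=4) a[fast]=0 → fast++
(s=0,f=5) a[fast]=0 → fast++
(s=0,f=6) a[fast]=0 → fast++
(s=0,f=7) a[fast]=0 → fast++
(s=0,f=8) a[fast]=1≠0 swap→a[0]=1 → slow++,fast++
(s=1,f=9) a[fast]=0 → fast++
(s=1,f=10) a[fast]=9≠0 swap→a[1]=9 → slow++,fast++
(s=2,f=11) a[fast]=0 → fast++
(s=2,f=12) a[fast]=0 → fast++
(s=2,f=13) a[fast]=7≠0 swap→a[2]=7 → slow++,fast++
(s=3,f=14) a[fast]=0 → fast++
(s=3,f=15) a[fast]=8≠0 swap→a[3]=8 → slow++,fast++
(s=4,f=16) a[fast]=0 → fast++
(s=4,f=17) a[fast]=0 → fast++

slow=4, fast=18, a=[1, 9, 7, 8, 0, 0, 0, 0, 0, 0, 0, 0, 0, 0, 0, 0, 0, 0, 0, 0]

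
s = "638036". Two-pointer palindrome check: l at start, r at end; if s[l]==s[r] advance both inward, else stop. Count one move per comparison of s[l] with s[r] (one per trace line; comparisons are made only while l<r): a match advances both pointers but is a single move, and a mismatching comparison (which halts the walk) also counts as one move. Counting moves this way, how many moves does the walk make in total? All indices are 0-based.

3 moves

l=0 r=5: '6'=='6', l++,r--
l=1 r=4: '3'=='3', l++,r--
l=2 r=3: '8'!='0', stop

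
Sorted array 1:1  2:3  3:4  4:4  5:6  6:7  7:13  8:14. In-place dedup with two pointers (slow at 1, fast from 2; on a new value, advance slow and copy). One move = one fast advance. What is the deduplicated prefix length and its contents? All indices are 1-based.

length 7; prefix = [1, 3, 4, 6, 7, 13, 14]

slow=1 fast=2: a[fast]=3≠a[slow]=1 write a[2]=3, slow++,fast++
slow=2 fast=3: a[fast]=4≠a[slow]=3 write a[3]=4, slow++,fast++
slow=3 fast=4: a[fast]=4=a[slow] dup, fast++
slow=3 fast=5: a[fast]=6≠a[slow]=4 write a[4]=6, slow++,fast++
slow=4 fast=6: a[fast]=7≠a[slow]=6 write a[5]=7, slow++,fast++
slow=5 fast=7: a[fast]=13≠a[slow]=7 write a[6]=13, slow++,fast++
slow=6 fast=8: a[fast]=14≠a[slow]=13 write a[7]=14, slow++,fast++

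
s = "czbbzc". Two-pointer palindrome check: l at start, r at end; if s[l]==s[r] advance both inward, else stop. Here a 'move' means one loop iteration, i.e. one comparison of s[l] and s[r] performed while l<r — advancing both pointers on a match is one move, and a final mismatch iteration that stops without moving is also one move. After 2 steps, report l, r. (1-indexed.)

l=3, r=4

[1,6] 'c'=='c' → l++,r--
[2,5] 'z'=='z' → l++,r--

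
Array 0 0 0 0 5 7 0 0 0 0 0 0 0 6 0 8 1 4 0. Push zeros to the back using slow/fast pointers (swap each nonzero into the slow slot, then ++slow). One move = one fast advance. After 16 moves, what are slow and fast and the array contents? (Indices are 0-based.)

(s=0,f=0) a[fast]=0 → fast++
(s=0,f=1) a[fast]=0 → fast++
(s=0,f=2) a[fast]=0 → fast++
(s=0,f=3) a[fast]=0 → fast++
(s=0,f=4) a[fast]=5≠0 swap→a[0]=5 → slow++,fast++
(s=1,f=5) a[fast]=7≠0 swap→a[1]=7 → slow++,fast++
(s=2,f=6) a[fast]=0 → fast++
(s=2,f=7) a[fast]=0 → fast++
(s=2,f=8) a[fast]=0 → fast++
(s=2,f=9) a[fast]=0 → fast++
(s=2,f=10) a[fast]=0 → fast++
(s=2,f=11) a[fast]=0 → fast++
(s=2,f=12) a[fast]=0 → fast++
(s=2,f=13) a[fast]=6≠0 swap→a[2]=6 → slow++,fast++
(s=3,f=14) a[fast]=0 → fast++
(s=3,f=15) a[fast]=8≠0 swap→a[3]=8 → slow++,fast++

slow=4, fast=16, a=[5, 7, 6, 8, 0, 0, 0, 0, 0, 0, 0, 0, 0, 0, 0, 0, 1, 4, 0]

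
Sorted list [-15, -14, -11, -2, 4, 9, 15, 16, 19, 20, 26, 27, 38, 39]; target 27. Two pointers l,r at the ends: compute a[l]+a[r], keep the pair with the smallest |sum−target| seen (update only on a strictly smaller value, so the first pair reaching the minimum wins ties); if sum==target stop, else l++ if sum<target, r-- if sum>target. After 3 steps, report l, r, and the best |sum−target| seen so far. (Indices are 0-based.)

l=0 r=13: -15+39=24 d=3 *, l++
l=1 r=13: -14+39=25 d=2 *, l++
l=2 r=13: -11+39=28 d=1 *, r--

l=2, r=12, best |Δ|=1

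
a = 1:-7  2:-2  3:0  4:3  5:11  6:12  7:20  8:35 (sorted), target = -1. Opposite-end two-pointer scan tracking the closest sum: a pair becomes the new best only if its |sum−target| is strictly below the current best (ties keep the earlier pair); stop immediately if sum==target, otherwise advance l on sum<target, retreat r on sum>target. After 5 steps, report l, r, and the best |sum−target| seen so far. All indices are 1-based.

l=1 r=8: -7+35=28 d=29 *, r--
l=1 r=7: -7+20=13 d=14 *, r--
l=1 r=6: -7+12=5 d=6 *, r--
l=1 r=5: -7+11=4 d=5 *, r--
l=1 r=4: -7+3=-4 d=3 *, l++

l=2, r=4, best |Δ|=3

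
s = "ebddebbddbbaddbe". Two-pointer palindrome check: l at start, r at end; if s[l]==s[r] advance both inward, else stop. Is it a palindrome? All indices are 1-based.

not a palindrome (mismatch at 5,12)

[1,16] 'e'=='e' → l++,r--
[2,15] 'b'=='b' → l++,r--
[3,14] 'd'=='d' → l++,r--
[4,13] 'd'=='d' → l++,r--
[5,12] 'e'!='a' → stop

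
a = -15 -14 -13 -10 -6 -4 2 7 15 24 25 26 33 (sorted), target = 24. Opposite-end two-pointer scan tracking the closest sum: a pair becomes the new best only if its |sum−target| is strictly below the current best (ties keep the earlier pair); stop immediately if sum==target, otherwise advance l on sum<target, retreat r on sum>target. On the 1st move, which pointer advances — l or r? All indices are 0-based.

l=0 r=12: -15+33=18 d=6 *, l++

l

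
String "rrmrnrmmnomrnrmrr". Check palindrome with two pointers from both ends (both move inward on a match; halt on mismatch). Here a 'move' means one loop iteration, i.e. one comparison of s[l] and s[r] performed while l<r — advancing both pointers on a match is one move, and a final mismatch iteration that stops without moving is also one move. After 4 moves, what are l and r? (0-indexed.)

l=4, r=12

[0,16] 'r'=='r' → l++,r--
[1,15] 'r'=='r' → l++,r--
[2,14] 'm'=='m' → l++,r--
[3,13] 'r'=='r' → l++,r--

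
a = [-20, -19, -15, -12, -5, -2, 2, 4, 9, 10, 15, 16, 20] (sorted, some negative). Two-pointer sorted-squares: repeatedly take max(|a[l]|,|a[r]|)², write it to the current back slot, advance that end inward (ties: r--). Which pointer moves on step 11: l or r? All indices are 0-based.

r

[0,12] |-20|<=|20| out[12]=400 → r--
[0,11] |-20|>|16| out[11]=400 → l++
[1,11] |-19|>|16| out[10]=361 → l++
[2,11] |-15|<=|16| out[9]=256 → r--
[2,10] |-15|<=|15| out[8]=225 → r--
[2,9] |-15|>|10| out[7]=225 → l++
[3,9] |-12|>|10| out[6]=144 → l++
[4,9] |-5|<=|10| out[5]=100 → r--
[4,8] |-5|<=|9| out[4]=81 → r--
[4,7] |-5|>|4| out[3]=25 → l++
[5,7] |-2|<=|4| out[2]=16 → r--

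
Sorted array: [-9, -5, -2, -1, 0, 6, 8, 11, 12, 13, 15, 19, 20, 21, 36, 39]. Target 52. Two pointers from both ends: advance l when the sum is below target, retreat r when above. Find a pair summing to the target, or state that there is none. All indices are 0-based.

(13, 39)

l=0 r=15: -9+39=30 <52, l++
l=1 r=15: -5+39=34 <52, l++
l=2 r=15: -2+39=37 <52, l++
l=3 r=15: -1+39=38 <52, l++
l=4 r=15: 0+39=39 <52, l++
l=5 r=15: 6+39=45 <52, l++
l=6 r=15: 8+39=47 <52, l++
l=7 r=15: 11+39=50 <52, l++
l=8 r=15: 12+39=51 <52, l++
l=9 r=15: 13+39=52, found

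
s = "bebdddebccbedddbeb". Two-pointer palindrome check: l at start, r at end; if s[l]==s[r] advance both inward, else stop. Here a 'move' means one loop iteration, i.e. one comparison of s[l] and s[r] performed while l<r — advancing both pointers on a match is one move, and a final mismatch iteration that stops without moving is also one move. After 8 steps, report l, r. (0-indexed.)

[0,17] 'b'=='b' → l++,r--
[1,16] 'e'=='e' → l++,r--
[2,15] 'b'=='b' → l++,r--
[3,14] 'd'=='d' → l++,r--
[4,13] 'd'=='d' → l++,r--
[5,12] 'd'=='d' → l++,r--
[6,11] 'e'=='e' → l++,r--
[7,10] 'b'=='b' → l++,r--

l=8, r=9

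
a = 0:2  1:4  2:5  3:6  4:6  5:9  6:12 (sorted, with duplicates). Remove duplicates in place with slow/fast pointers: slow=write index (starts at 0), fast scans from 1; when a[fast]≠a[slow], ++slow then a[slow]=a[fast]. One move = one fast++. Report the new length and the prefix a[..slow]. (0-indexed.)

length 6; prefix = [2, 4, 5, 6, 9, 12]

slow=0 fast=1: a[fast]=4≠a[slow]=2 write a[1]=4, slow++,fast++
slow=1 fast=2: a[fast]=5≠a[slow]=4 write a[2]=5, slow++,fast++
slow=2 fast=3: a[fast]=6≠a[slow]=5 write a[3]=6, slow++,fast++
slow=3 fast=4: a[fast]=6=a[slow] dup, fast++
slow=3 fast=5: a[fast]=9≠a[slow]=6 write a[4]=9, slow++,fast++
slow=4 fast=6: a[fast]=12≠a[slow]=9 write a[5]=12, slow++,fast++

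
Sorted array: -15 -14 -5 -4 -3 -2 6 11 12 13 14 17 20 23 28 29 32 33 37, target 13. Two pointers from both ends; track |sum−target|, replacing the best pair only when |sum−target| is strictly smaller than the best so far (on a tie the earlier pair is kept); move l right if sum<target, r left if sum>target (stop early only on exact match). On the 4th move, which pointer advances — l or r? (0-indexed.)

r

[0,18] -15+37=22 d=9 * → r--
[0,17] -15+33=18 d=5 * → r--
[0,16] -15+32=17 d=4 * → r--
[0,15] -15+29=14 d=1 * → r--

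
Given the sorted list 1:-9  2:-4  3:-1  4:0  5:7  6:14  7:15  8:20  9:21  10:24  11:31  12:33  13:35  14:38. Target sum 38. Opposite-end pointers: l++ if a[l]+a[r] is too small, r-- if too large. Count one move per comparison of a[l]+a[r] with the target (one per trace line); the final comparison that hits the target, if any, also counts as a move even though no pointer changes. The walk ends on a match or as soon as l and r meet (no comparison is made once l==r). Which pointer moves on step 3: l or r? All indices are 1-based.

[1,14] -9+38=29 <38 → l++
[2,14] -4+38=34 <38 → l++
[3,14] -1+38=37 <38 → l++

l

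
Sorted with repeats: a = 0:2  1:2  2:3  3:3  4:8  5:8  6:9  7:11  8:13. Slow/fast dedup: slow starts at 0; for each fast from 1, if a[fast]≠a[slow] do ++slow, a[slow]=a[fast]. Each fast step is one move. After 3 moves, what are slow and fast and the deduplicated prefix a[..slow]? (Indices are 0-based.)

slow=0 fast=1: a[fast]=2=a[slow] dup, fast++
slow=0 fast=2: a[fast]=3≠a[slow]=2 write a[1]=3, slow++,fast++
slow=1 fast=3: a[fast]=3=a[slow] dup, fast++

slow=1, fast=4, prefix=[2, 3]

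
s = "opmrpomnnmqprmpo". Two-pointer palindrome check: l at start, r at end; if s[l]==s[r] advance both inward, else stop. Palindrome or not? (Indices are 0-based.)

l=0 r=15: 'o'=='o', l++,r--
l=1 r=14: 'p'=='p', l++,r--
l=2 r=13: 'm'=='m', l++,r--
l=3 r=12: 'r'=='r', l++,r--
l=4 r=11: 'p'=='p', l++,r--
l=5 r=10: 'o'!='q', stop

not a palindrome (mismatch at 5,10)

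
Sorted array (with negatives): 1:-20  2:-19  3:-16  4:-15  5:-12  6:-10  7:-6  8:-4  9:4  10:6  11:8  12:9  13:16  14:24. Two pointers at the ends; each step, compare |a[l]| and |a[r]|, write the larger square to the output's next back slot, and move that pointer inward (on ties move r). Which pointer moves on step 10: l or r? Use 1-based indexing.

[1,14] |-20|<=|24| out[14]=576 → r--
[1,13] |-20|>|16| out[13]=400 → l++
[2,13] |-19|>|16| out[12]=361 → l++
[3,13] |-16|<=|16| out[11]=256 → r--
[3,12] |-16|>|9| out[10]=256 → l++
[4,12] |-15|>|9| out[9]=225 → l++
[5,12] |-12|>|9| out[8]=144 → l++
[6,12] |-10|>|9| out[7]=100 → l++
[7,12] |-6|<=|9| out[6]=81 → r--
[7,11] |-6|<=|8| out[5]=64 → r--

r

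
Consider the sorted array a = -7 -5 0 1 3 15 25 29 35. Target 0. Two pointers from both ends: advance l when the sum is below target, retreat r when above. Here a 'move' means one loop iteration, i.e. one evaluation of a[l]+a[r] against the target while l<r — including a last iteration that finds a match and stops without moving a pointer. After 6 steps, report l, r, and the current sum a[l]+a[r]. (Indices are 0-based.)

[0,8] -7+35=28 >0 → r--
[0,7] -7+29=22 >0 → r--
[0,6] -7+25=18 >0 → r--
[0,5] -7+15=8 >0 → r--
[0,4] -7+3=-4 <0 → l++
[1,4] -5+3=-2 <0 → l++

l=2, r=4, sum=3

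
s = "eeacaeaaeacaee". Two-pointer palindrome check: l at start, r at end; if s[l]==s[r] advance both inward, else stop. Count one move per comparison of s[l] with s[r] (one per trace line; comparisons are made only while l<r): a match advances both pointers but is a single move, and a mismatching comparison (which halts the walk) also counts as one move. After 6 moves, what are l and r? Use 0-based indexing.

[0,13] 'e'=='e' → l++,r--
[1,12] 'e'=='e' → l++,r--
[2,11] 'a'=='a' → l++,r--
[3,10] 'c'=='c' → l++,r--
[4,9] 'a'=='a' → l++,r--
[5,8] 'e'=='e' → l++,r--

l=6, r=7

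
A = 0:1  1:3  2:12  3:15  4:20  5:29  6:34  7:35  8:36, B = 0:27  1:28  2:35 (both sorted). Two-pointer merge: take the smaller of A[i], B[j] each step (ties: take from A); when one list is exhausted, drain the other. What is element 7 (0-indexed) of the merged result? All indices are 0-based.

[i=0,j=0] A[i]=1<=B[j]=27 take 1 → i++
[i=1,j=0] A[i]=3<=B[j]=27 take 3 → i++
[i=2,j=0] A[i]=12<=B[j]=27 take 12 → i++
[i=3,j=0] A[i]=15<=B[j]=27 take 15 → i++
[i=4,j=0] A[i]=20<=B[j]=27 take 20 → i++
[i=5,j=0] A[i]=29>B[j]=27 take 27 → j++
[i=5,j=1] A[i]=29>B[j]=28 take 28 → j++
[i=5,j=2] A[i]=29<=B[j]=35 take 29 → i++
[i=6,j=2] A[i]=34<=B[j]=35 take 34 → i++
[i=7,j=2] A[i]=35<=B[j]=35 take 35 → i++
[i=8,j=2] A[i]=36>B[j]=35 take 35 → j++
[i=8,j=3] B done, take A[i]=36 → i++

merged[7] = 29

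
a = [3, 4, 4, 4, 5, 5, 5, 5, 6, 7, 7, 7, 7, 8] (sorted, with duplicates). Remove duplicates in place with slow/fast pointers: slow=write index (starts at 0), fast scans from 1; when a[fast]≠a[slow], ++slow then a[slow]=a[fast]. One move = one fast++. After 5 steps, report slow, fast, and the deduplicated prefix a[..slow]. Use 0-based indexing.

slow=2, fast=6, prefix=[3, 4, 5]

(s=0,f=1) a[fast]=4≠a[slow]=3 write a[1]=4 → slow++,fast++
(s=1,f=2) a[fast]=4=a[slow] dup → fast++
(s=1,f=3) a[fast]=4=a[slow] dup → fast++
(s=1,f=4) a[fast]=5≠a[slow]=4 write a[2]=5 → slow++,fast++
(s=2,f=5) a[fast]=5=a[slow] dup → fast++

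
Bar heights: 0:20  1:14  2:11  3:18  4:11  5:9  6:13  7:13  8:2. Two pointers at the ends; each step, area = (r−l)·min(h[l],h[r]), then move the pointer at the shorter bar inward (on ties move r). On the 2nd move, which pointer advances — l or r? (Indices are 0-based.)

r

l=0 r=8: min(20,2)*8=16 best=16 *, r--
l=0 r=7: min(20,13)*7=91 best=91 *, r--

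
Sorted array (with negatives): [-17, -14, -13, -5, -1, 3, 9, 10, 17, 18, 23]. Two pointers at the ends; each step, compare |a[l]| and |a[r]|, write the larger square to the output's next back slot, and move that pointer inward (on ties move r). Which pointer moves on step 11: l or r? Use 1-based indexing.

l=1 r=11: |-17|<=|23| out[11]=529, r--
l=1 r=10: |-17|<=|18| out[10]=324, r--
l=1 r=9: |-17|<=|17| out[9]=289, r--
l=1 r=8: |-17|>|10| out[8]=289, l++
l=2 r=8: |-14|>|10| out[7]=196, l++
l=3 r=8: |-13|>|10| out[6]=169, l++
l=4 r=8: |-5|<=|10| out[5]=100, r--
l=4 r=7: |-5|<=|9| out[4]=81, r--
l=4 r=6: |-5|>|3| out[3]=25, l++
l=5 r=6: |-1|<=|3| out[2]=9, r--
l=5 r=5: |-1|<=|-1| out[1]=1, r--

r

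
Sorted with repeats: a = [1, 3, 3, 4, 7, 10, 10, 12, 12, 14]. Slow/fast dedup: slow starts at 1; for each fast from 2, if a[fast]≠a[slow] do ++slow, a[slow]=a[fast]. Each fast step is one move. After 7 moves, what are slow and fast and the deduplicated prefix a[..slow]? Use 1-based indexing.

slow=6, fast=9, prefix=[1, 3, 4, 7, 10, 12]

slow=1 fast=2: a[fast]=3≠a[slow]=1 write a[2]=3, slow++,fast++
slow=2 fast=3: a[fast]=3=a[slow] dup, fast++
slow=2 fast=4: a[fast]=4≠a[slow]=3 write a[3]=4, slow++,fast++
slow=3 fast=5: a[fast]=7≠a[slow]=4 write a[4]=7, slow++,fast++
slow=4 fast=6: a[fast]=10≠a[slow]=7 write a[5]=10, slow++,fast++
slow=5 fast=7: a[fast]=10=a[slow] dup, fast++
slow=5 fast=8: a[fast]=12≠a[slow]=10 write a[6]=12, slow++,fast++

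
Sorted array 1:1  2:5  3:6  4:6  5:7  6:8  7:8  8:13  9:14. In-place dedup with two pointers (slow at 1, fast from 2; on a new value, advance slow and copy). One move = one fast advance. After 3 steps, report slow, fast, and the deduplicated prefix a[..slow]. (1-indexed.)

slow=1 fast=2: a[fast]=5≠a[slow]=1 write a[2]=5, slow++,fast++
slow=2 fast=3: a[fast]=6≠a[slow]=5 write a[3]=6, slow++,fast++
slow=3 fast=4: a[fast]=6=a[slow] dup, fast++

slow=3, fast=5, prefix=[1, 5, 6]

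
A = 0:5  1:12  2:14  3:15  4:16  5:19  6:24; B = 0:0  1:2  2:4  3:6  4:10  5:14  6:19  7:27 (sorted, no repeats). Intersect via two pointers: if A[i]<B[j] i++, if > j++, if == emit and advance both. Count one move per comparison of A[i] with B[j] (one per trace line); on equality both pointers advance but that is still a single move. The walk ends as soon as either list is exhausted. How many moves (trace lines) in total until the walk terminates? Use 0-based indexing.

i=0 j=0: 5>0, j++
i=0 j=1: 5>2, j++
i=0 j=2: 5>4, j++
i=0 j=3: 5<6, i++
i=1 j=3: 12>6, j++
i=1 j=4: 12>10, j++
i=1 j=5: 12<14, i++
i=2 j=5: 14==14 emit, i++,j++
i=3 j=6: 15<19, i++
i=4 j=6: 16<19, i++
i=5 j=6: 19==19 emit, i++,j++
i=6 j=7: 24<27, i++

12 moves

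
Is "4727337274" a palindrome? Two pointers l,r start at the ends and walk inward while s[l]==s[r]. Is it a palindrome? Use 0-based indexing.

[0,9] '4'=='4' → l++,r--
[1,8] '7'=='7' → l++,r--
[2,7] '2'=='2' → l++,r--
[3,6] '7'=='7' → l++,r--
[4,5] '3'=='3' → l++,r--

palindrome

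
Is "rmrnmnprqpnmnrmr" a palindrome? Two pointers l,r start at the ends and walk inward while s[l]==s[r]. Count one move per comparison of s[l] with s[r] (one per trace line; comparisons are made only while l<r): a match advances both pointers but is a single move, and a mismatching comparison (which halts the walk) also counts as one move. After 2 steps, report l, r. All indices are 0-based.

l=2, r=13

l=0 r=15: 'r'=='r', l++,r--
l=1 r=14: 'm'=='m', l++,r--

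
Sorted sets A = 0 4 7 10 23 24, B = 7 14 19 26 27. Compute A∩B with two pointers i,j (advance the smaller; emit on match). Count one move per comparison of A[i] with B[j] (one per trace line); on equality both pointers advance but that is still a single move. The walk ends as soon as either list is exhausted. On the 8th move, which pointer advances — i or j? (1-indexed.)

i

[i=1,j=1] 0<7 → i++
[i=2,j=1] 4<7 → i++
[i=3,j=1] 7==7 emit → i++,j++
[i=4,j=2] 10<14 → i++
[i=5,j=2] 23>14 → j++
[i=5,j=3] 23>19 → j++
[i=5,j=4] 23<26 → i++
[i=6,j=4] 24<26 → i++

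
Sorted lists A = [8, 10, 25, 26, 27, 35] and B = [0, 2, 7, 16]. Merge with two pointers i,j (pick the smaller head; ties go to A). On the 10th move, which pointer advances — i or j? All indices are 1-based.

i

i=1 j=1: A[i]=8>B[j]=0 take 0, j++
i=1 j=2: A[i]=8>B[j]=2 take 2, j++
i=1 j=3: A[i]=8>B[j]=7 take 7, j++
i=1 j=4: A[i]=8<=B[j]=16 take 8, i++
i=2 j=4: A[i]=10<=B[j]=16 take 10, i++
i=3 j=4: A[i]=25>B[j]=16 take 16, j++
i=3 j=5: B done, take A[i]=25, i++
i=4 j=5: B done, take A[i]=26, i++
i=5 j=5: B done, take A[i]=27, i++
i=6 j=5: B done, take A[i]=35, i++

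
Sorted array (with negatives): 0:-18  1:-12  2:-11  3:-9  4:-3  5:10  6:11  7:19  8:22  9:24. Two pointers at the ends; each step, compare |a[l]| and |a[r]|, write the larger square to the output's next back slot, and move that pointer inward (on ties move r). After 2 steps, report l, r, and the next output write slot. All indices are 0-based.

l=0, r=7, next write slot=7

l=0 r=9: |-18|<=|24| out[9]=576, r--
l=0 r=8: |-18|<=|22| out[8]=484, r--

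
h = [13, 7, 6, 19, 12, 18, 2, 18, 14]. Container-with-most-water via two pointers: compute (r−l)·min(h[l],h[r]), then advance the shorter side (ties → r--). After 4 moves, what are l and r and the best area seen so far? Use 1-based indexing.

[1,9] min(13,14)*8=104 best=104 * → l++
[2,9] min(7,14)*7=49 best=104 → l++
[3,9] min(6,14)*6=36 best=104 → l++
[4,9] min(19,14)*5=70 best=104 → r--

l=4, r=8, best area=104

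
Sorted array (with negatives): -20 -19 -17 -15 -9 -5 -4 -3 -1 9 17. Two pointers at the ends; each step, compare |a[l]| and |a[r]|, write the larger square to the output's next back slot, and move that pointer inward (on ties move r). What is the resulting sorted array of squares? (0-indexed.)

[1, 9, 16, 25, 81, 81, 225, 289, 289, 361, 400]

[0,10] |-20|>|17| out[10]=400 → l++
[1,10] |-19|>|17| out[9]=361 → l++
[2,10] |-17|<=|17| out[8]=289 → r--
[2,9] |-17|>|9| out[7]=289 → l++
[3,9] |-15|>|9| out[6]=225 → l++
[4,9] |-9|<=|9| out[5]=81 → r--
[4,8] |-9|>|-1| out[4]=81 → l++
[5,8] |-5|>|-1| out[3]=25 → l++
[6,8] |-4|>|-1| out[2]=16 → l++
[7,8] |-3|>|-1| out[1]=9 → l++
[8,8] |-1|<=|-1| out[0]=1 → r--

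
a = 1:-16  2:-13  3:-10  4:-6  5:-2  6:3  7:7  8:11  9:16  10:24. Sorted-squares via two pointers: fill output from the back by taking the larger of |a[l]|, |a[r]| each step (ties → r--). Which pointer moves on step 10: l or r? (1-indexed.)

l=1 r=10: |-16|<=|24| out[10]=576, r--
l=1 r=9: |-16|<=|16| out[9]=256, r--
l=1 r=8: |-16|>|11| out[8]=256, l++
l=2 r=8: |-13|>|11| out[7]=169, l++
l=3 r=8: |-10|<=|11| out[6]=121, r--
l=3 r=7: |-10|>|7| out[5]=100, l++
l=4 r=7: |-6|<=|7| out[4]=49, r--
l=4 r=6: |-6|>|3| out[3]=36, l++
l=5 r=6: |-2|<=|3| out[2]=9, r--
l=5 r=5: |-2|<=|-2| out[1]=4, r--

r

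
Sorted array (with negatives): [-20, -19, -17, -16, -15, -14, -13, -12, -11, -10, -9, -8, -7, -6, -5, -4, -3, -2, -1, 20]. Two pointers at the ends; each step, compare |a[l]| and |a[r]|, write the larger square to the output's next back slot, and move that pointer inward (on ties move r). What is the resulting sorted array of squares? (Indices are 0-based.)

l=0 r=19: |-20|<=|20| out[19]=400, r--
l=0 r=18: |-20|>|-1| out[18]=400, l++
l=1 r=18: |-19|>|-1| out[17]=361, l++
l=2 r=18: |-17|>|-1| out[16]=289, l++
l=3 r=18: |-16|>|-1| out[15]=256, l++
l=4 r=18: |-15|>|-1| out[14]=225, l++
l=5 r=18: |-14|>|-1| out[13]=196, l++
l=6 r=18: |-13|>|-1| out[12]=169, l++
l=7 r=18: |-12|>|-1| out[11]=144, l++
l=8 r=18: |-11|>|-1| out[10]=121, l++
l=9 r=18: |-10|>|-1| out[9]=100, l++
l=10 r=18: |-9|>|-1| out[8]=81, l++
l=11 r=18: |-8|>|-1| out[7]=64, l++
l=12 r=18: |-7|>|-1| out[6]=49, l++
l=13 r=18: |-6|>|-1| out[5]=36, l++
l=14 r=18: |-5|>|-1| out[4]=25, l++
l=15 r=18: |-4|>|-1| out[3]=16, l++
l=16 r=18: |-3|>|-1| out[2]=9, l++
l=17 r=18: |-2|>|-1| out[1]=4, l++
l=18 r=18: |-1|<=|-1| out[0]=1, r--

[1, 4, 9, 16, 25, 36, 49, 64, 81, 100, 121, 144, 169, 196, 225, 256, 289, 361, 400, 400]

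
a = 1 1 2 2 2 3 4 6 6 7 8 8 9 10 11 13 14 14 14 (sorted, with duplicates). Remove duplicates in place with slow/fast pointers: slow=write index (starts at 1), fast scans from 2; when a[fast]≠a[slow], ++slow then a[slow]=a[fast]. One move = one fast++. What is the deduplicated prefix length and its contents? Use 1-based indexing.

slow=1 fast=2: a[fast]=1=a[slow] dup, fast++
slow=1 fast=3: a[fast]=2≠a[slow]=1 write a[2]=2, slow++,fast++
slow=2 fast=4: a[fast]=2=a[slow] dup, fast++
slow=2 fast=5: a[fast]=2=a[slow] dup, fast++
slow=2 fast=6: a[fast]=3≠a[slow]=2 write a[3]=3, slow++,fast++
slow=3 fast=7: a[fast]=4≠a[slow]=3 write a[4]=4, slow++,fast++
slow=4 fast=8: a[fast]=6≠a[slow]=4 write a[5]=6, slow++,fast++
slow=5 fast=9: a[fast]=6=a[slow] dup, fast++
slow=5 fast=10: a[fast]=7≠a[slow]=6 write a[6]=7, slow++,fast++
slow=6 fast=11: a[fast]=8≠a[slow]=7 write a[7]=8, slow++,fast++
slow=7 fast=12: a[fast]=8=a[slow] dup, fast++
slow=7 fast=13: a[fast]=9≠a[slow]=8 write a[8]=9, slow++,fast++
slow=8 fast=14: a[fast]=10≠a[slow]=9 write a[9]=10, slow++,fast++
slow=9 fast=15: a[fast]=11≠a[slow]=10 write a[10]=11, slow++,fast++
slow=10 fast=16: a[fast]=13≠a[slow]=11 write a[11]=13, slow++,fast++
slow=11 fast=17: a[fast]=14≠a[slow]=13 write a[12]=14, slow++,fast++
slow=12 fast=18: a[fast]=14=a[slow] dup, fast++
slow=12 fast=19: a[fast]=14=a[slow] dup, fast++

length 12; prefix = [1, 2, 3, 4, 6, 7, 8, 9, 10, 11, 13, 14]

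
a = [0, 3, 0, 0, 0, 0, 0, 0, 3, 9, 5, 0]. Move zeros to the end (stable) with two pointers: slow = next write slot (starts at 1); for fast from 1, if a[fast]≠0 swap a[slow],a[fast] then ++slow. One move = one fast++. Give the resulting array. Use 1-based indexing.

[3, 3, 9, 5, 0, 0, 0, 0, 0, 0, 0, 0]

slow=1 fast=1: a[fast]=0, fast++
slow=1 fast=2: a[fast]=3≠0 swap→a[1]=3, slow++,fast++
slow=2 fast=3: a[fast]=0, fast++
slow=2 fast=4: a[fast]=0, fast++
slow=2 fast=5: a[fast]=0, fast++
slow=2 fast=6: a[fast]=0, fast++
slow=2 fast=7: a[fast]=0, fast++
slow=2 fast=8: a[fast]=0, fast++
slow=2 fast=9: a[fast]=3≠0 swap→a[2]=3, slow++,fast++
slow=3 fast=10: a[fast]=9≠0 swap→a[3]=9, slow++,fast++
slow=4 fast=11: a[fast]=5≠0 swap→a[4]=5, slow++,fast++
slow=5 fast=12: a[fast]=0, fast++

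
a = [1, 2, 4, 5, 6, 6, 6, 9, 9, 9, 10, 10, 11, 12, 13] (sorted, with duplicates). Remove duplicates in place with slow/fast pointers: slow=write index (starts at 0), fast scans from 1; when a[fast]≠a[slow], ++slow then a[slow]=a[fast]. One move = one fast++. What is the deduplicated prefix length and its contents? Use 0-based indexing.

slow=0 fast=1: a[fast]=2≠a[slow]=1 write a[1]=2, slow++,fast++
slow=1 fast=2: a[fast]=4≠a[slow]=2 write a[2]=4, slow++,fast++
slow=2 fast=3: a[fast]=5≠a[slow]=4 write a[3]=5, slow++,fast++
slow=3 fast=4: a[fast]=6≠a[slow]=5 write a[4]=6, slow++,fast++
slow=4 fast=5: a[fast]=6=a[slow] dup, fast++
slow=4 fast=6: a[fast]=6=a[slow] dup, fast++
slow=4 fast=7: a[fast]=9≠a[slow]=6 write a[5]=9, slow++,fast++
slow=5 fast=8: a[fast]=9=a[slow] dup, fast++
slow=5 fast=9: a[fast]=9=a[slow] dup, fast++
slow=5 fast=10: a[fast]=10≠a[slow]=9 write a[6]=10, slow++,fast++
slow=6 fast=11: a[fast]=10=a[slow] dup, fast++
slow=6 fast=12: a[fast]=11≠a[slow]=10 write a[7]=11, slow++,fast++
slow=7 fast=13: a[fast]=12≠a[slow]=11 write a[8]=12, slow++,fast++
slow=8 fast=14: a[fast]=13≠a[slow]=12 write a[9]=13, slow++,fast++

length 10; prefix = [1, 2, 4, 5, 6, 9, 10, 11, 12, 13]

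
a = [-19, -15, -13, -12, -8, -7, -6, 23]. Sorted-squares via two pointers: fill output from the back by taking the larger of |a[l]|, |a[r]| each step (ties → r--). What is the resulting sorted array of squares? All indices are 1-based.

[36, 49, 64, 144, 169, 225, 361, 529]

l=1 r=8: |-19|<=|23| out[8]=529, r--
l=1 r=7: |-19|>|-6| out[7]=361, l++
l=2 r=7: |-15|>|-6| out[6]=225, l++
l=3 r=7: |-13|>|-6| out[5]=169, l++
l=4 r=7: |-12|>|-6| out[4]=144, l++
l=5 r=7: |-8|>|-6| out[3]=64, l++
l=6 r=7: |-7|>|-6| out[2]=49, l++
l=7 r=7: |-6|<=|-6| out[1]=36, r--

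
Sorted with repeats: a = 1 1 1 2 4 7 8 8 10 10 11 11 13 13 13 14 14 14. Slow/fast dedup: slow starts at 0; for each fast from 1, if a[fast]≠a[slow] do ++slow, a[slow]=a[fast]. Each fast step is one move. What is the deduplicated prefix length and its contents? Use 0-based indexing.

(s=0,f=1) a[fast]=1=a[slow] dup → fast++
(s=0,f=2) a[fast]=1=a[slow] dup → fast++
(s=0,f=3) a[fast]=2≠a[slow]=1 write a[1]=2 → slow++,fast++
(s=1,f=4) a[fast]=4≠a[slow]=2 write a[2]=4 → slow++,fast++
(s=2,f=5) a[fast]=7≠a[slow]=4 write a[3]=7 → slow++,fast++
(s=3,f=6) a[fast]=8≠a[slow]=7 write a[4]=8 → slow++,fast++
(s=4,f=7) a[fast]=8=a[slow] dup → fast++
(s=4,f=8) a[fast]=10≠a[slow]=8 write a[5]=10 → slow++,fast++
(s=5,f=9) a[fast]=10=a[slow] dup → fast++
(s=5,f=10) a[fast]=11≠a[slow]=10 write a[6]=11 → slow++,fast++
(s=6,f=11) a[fast]=11=a[slow] dup → fast++
(s=6,f=12) a[fast]=13≠a[slow]=11 write a[7]=13 → slow++,fast++
(s=7,f=13) a[fast]=13=a[slow] dup → fast++
(s=7,f=14) a[fast]=13=a[slow] dup → fast++
(s=7,f=15) a[fast]=14≠a[slow]=13 write a[8]=14 → slow++,fast++
(s=8,f=16) a[fast]=14=a[slow] dup → fast++
(s=8,f=17) a[fast]=14=a[slow] dup → fast++

length 9; prefix = [1, 2, 4, 7, 8, 10, 11, 13, 14]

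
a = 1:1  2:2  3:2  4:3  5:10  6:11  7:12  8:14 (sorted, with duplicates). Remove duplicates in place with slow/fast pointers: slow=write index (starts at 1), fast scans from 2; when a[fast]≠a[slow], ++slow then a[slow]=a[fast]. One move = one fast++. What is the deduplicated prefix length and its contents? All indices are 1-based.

(s=1,f=2) a[fast]=2≠a[slow]=1 write a[2]=2 → slow++,fast++
(s=2,f=3) a[fast]=2=a[slow] dup → fast++
(s=2,f=4) a[fast]=3≠a[slow]=2 write a[3]=3 → slow++,fast++
(s=3,f=5) a[fast]=10≠a[slow]=3 write a[4]=10 → slow++,fast++
(s=4,f=6) a[fast]=11≠a[slow]=10 write a[5]=11 → slow++,fast++
(s=5,f=7) a[fast]=12≠a[slow]=11 write a[6]=12 → slow++,fast++
(s=6,f=8) a[fast]=14≠a[slow]=12 write a[7]=14 → slow++,fast++

length 7; prefix = [1, 2, 3, 10, 11, 12, 14]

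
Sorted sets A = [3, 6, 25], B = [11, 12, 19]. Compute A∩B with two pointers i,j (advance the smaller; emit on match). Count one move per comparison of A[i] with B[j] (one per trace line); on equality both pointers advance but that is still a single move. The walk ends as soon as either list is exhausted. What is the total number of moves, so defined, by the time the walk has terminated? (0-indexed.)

5 moves

i=0 j=0: 3<11, i++
i=1 j=0: 6<11, i++
i=2 j=0: 25>11, j++
i=2 j=1: 25>12, j++
i=2 j=2: 25>19, j++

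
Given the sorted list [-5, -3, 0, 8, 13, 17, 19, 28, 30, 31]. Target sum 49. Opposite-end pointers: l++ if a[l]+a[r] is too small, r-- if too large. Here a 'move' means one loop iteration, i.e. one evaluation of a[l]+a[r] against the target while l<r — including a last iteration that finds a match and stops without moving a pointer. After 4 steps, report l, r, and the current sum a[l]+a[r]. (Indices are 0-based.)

l=4, r=9, sum=44

l=0 r=9: -5+31=26 <49, l++
l=1 r=9: -3+31=28 <49, l++
l=2 r=9: 0+31=31 <49, l++
l=3 r=9: 8+31=39 <49, l++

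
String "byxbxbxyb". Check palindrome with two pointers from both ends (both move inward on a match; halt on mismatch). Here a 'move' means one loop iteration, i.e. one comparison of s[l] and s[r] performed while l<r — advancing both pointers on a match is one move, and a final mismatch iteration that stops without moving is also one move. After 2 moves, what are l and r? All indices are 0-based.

l=0 r=8: 'b'=='b', l++,r--
l=1 r=7: 'y'=='y', l++,r--

l=2, r=6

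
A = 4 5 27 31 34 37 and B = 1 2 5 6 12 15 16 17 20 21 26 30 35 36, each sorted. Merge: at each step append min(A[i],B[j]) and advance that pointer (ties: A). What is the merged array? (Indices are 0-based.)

i=0 j=0: A[i]=4>B[j]=1 take 1, j++
i=0 j=1: A[i]=4>B[j]=2 take 2, j++
i=0 j=2: A[i]=4<=B[j]=5 take 4, i++
i=1 j=2: A[i]=5<=B[j]=5 take 5, i++
i=2 j=2: A[i]=27>B[j]=5 take 5, j++
i=2 j=3: A[i]=27>B[j]=6 take 6, j++
i=2 j=4: A[i]=27>B[j]=12 take 12, j++
i=2 j=5: A[i]=27>B[j]=15 take 15, j++
i=2 j=6: A[i]=27>B[j]=16 take 16, j++
i=2 j=7: A[i]=27>B[j]=17 take 17, j++
i=2 j=8: A[i]=27>B[j]=20 take 20, j++
i=2 j=9: A[i]=27>B[j]=21 take 21, j++
i=2 j=10: A[i]=27>B[j]=26 take 26, j++
i=2 j=11: A[i]=27<=B[j]=30 take 27, i++
i=3 j=11: A[i]=31>B[j]=30 take 30, j++
i=3 j=12: A[i]=31<=B[j]=35 take 31, i++
i=4 j=12: A[i]=34<=B[j]=35 take 34, i++
i=5 j=12: A[i]=37>B[j]=35 take 35, j++
i=5 j=13: A[i]=37>B[j]=36 take 36, j++
i=5 j=14: B done, take A[i]=37, i++

[1, 2, 4, 5, 5, 6, 12, 15, 16, 17, 20, 21, 26, 27, 30, 31, 34, 35, 36, 37]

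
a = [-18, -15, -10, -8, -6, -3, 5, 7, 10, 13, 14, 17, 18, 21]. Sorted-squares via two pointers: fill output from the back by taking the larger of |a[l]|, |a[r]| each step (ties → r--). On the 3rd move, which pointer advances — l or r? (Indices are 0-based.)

[0,13] |-18|<=|21| out[13]=441 → r--
[0,12] |-18|<=|18| out[12]=324 → r--
[0,11] |-18|>|17| out[11]=324 → l++

l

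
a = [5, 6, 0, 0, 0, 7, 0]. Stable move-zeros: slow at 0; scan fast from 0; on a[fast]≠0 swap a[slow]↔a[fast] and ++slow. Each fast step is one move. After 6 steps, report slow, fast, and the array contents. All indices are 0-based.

slow=0 fast=0: a[fast]=5≠0 swap→a[0]=5, slow++,fast++
slow=1 fast=1: a[fast]=6≠0 swap→a[1]=6, slow++,fast++
slow=2 fast=2: a[fast]=0, fast++
slow=2 fast=3: a[fast]=0, fast++
slow=2 fast=4: a[fast]=0, fast++
slow=2 fast=5: a[fast]=7≠0 swap→a[2]=7, slow++,fast++

slow=3, fast=6, a=[5, 6, 7, 0, 0, 0, 0]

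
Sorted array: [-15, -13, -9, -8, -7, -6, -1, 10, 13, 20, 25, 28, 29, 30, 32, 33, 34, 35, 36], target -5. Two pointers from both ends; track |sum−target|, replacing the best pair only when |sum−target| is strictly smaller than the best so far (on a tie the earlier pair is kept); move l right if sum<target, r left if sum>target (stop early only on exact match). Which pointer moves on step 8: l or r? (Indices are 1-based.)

r

l=1 r=19: -15+36=21 d=26 *, r--
l=1 r=18: -15+35=20 d=25 *, r--
l=1 r=17: -15+34=19 d=24 *, r--
l=1 r=16: -15+33=18 d=23 *, r--
l=1 r=15: -15+32=17 d=22 *, r--
l=1 r=14: -15+30=15 d=20 *, r--
l=1 r=13: -15+29=14 d=19 *, r--
l=1 r=12: -15+28=13 d=18 *, r--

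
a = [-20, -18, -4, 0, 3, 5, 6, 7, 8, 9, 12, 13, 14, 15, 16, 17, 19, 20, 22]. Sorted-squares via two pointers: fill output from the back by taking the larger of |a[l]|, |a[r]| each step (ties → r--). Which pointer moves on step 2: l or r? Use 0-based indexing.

r

l=0 r=18: |-20|<=|22| out[18]=484, r--
l=0 r=17: |-20|<=|20| out[17]=400, r--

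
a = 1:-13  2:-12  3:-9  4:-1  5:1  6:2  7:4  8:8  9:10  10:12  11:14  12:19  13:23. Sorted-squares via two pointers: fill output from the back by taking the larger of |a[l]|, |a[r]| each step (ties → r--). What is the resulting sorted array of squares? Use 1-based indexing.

l=1 r=13: |-13|<=|23| out[13]=529, r--
l=1 r=12: |-13|<=|19| out[12]=361, r--
l=1 r=11: |-13|<=|14| out[11]=196, r--
l=1 r=10: |-13|>|12| out[10]=169, l++
l=2 r=10: |-12|<=|12| out[9]=144, r--
l=2 r=9: |-12|>|10| out[8]=144, l++
l=3 r=9: |-9|<=|10| out[7]=100, r--
l=3 r=8: |-9|>|8| out[6]=81, l++
l=4 r=8: |-1|<=|8| out[5]=64, r--
l=4 r=7: |-1|<=|4| out[4]=16, r--
l=4 r=6: |-1|<=|2| out[3]=4, r--
l=4 r=5: |-1|<=|1| out[2]=1, r--
l=4 r=4: |-1|<=|-1| out[1]=1, r--

[1, 1, 4, 16, 64, 81, 100, 144, 144, 169, 196, 361, 529]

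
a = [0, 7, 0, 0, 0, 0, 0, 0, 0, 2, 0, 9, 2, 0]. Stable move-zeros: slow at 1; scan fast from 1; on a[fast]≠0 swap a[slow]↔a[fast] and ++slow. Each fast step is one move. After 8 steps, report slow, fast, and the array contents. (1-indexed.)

slow=2, fast=9, a=[7, 0, 0, 0, 0, 0, 0, 0, 0, 2, 0, 9, 2, 0]

(s=1,f=1) a[fast]=0 → fast++
(s=1,f=2) a[fast]=7≠0 swap→a[1]=7 → slow++,fast++
(s=2,f=3) a[fast]=0 → fast++
(s=2,f=4) a[fast]=0 → fast++
(s=2,f=5) a[fast]=0 → fast++
(s=2,f=6) a[fast]=0 → fast++
(s=2,f=7) a[fast]=0 → fast++
(s=2,f=8) a[fast]=0 → fast++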